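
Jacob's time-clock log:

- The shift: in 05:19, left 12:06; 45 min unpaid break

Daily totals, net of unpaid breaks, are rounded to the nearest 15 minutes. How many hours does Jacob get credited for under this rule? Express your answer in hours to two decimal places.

6.00 hours

The shift: 05:19–12:06 = 6 h 47 min − 45 min = 6 h 2 min → rounds to 6 h 0 min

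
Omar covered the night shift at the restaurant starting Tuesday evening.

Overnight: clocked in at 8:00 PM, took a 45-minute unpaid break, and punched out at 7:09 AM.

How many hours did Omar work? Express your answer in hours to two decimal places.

10.40 hours

Overnight: 8:00 PM → midnight = 4 h 0 min; midnight → 7:09 AM = 7 h 9 min; span 11 h 9 min; less 45 min break → 10 h 24 min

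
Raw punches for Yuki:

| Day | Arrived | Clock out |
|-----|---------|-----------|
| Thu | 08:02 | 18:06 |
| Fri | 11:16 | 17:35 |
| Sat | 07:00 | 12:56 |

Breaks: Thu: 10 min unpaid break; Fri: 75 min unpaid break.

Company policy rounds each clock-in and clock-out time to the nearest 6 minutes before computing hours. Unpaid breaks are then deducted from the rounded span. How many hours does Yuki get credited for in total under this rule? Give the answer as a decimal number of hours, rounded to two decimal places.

Thu: in 08:02→08:00, out 18:06→18:06; 10 h 6 min − 10 min = 9 h 56 min
Fri: in 11:16→11:18, out 17:35→17:36; 6 h 18 min − 75 min = 5 h 3 min
Sat: in 07:00→07:00, out 12:56→12:54; 5 h 54 min
Total credited: 20 h 53 min.

20.88 hours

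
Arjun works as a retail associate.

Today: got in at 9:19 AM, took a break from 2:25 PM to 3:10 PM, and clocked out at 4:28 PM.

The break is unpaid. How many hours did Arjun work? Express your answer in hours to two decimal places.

6.40 hours

Today: 9:19 AM–4:28 PM = 7 h 9 min; less 45 min break → 6 h 24 min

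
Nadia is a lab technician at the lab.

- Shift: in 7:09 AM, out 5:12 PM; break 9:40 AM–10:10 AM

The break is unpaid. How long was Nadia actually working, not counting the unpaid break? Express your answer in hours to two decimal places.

Shift: 7:09 AM–5:12 PM = 10 h 3 min; less 30 min break → 9 h 33 min

9.55 hours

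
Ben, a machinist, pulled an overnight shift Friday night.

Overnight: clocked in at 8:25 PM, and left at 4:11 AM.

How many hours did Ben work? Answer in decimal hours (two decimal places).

Overnight: 8:25 PM → midnight = 3 h 35 min; midnight → 4:11 AM = 4 h 11 min; span 7 h 46 min

7.77 hours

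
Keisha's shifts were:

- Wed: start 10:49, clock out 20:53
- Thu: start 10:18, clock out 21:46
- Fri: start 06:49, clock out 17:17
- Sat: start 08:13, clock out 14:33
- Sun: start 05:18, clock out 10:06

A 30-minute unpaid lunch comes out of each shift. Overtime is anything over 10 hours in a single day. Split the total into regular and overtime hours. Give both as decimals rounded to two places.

Wed: 10:49–20:53 = 10 h 4 min; less 30 min break → 9 h 34 min
Thu: 10:18–21:46 = 11 h 28 min; less 30 min break → 10 h 58 min
Fri: 06:49–17:17 = 10 h 28 min; less 30 min break → 9 h 58 min
Sat: 08:13–14:33 = 6 h 20 min; less 30 min break → 5 h 50 min
Sun: 05:18–10:06 = 4 h 48 min; less 30 min break → 4 h 18 min
Wed reg 9 h 34 min / OT 0 h 0 min; Thu reg 10 h 0 min / OT 0 h 58 min; Fri reg 9 h 58 min / OT 0 h 0 min; Sat reg 5 h 50 min / OT 0 h 0 min; Sun reg 4 h 18 min / OT 0 h 0 min.
Totals: regular 39 h 40 min, overtime 0 h 58 min.

Regular 39.67 hours, overtime 0.97 hours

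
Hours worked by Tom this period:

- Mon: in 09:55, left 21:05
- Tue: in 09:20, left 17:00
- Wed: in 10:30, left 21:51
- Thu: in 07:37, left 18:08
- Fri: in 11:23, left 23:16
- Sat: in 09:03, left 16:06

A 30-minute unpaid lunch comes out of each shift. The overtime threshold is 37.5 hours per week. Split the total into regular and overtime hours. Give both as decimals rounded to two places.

Regular 37.50 hours, overtime 19.13 hours

Mon: 09:55–21:05 = 11 h 10 min; less 30 min break → 10 h 40 min
Tue: 09:20–17:00 = 7 h 40 min; less 30 min break → 7 h 10 min
Wed: 10:30–21:51 = 11 h 21 min; less 30 min break → 10 h 51 min
Thu: 07:37–18:08 = 10 h 31 min; less 30 min break → 10 h 1 min
Fri: 11:23–23:16 = 11 h 53 min; less 30 min break → 11 h 23 min
Sat: 09:03–16:06 = 7 h 3 min; less 30 min break → 6 h 33 min
Total worked: 56 h 38 min = 56.63 h.
Threshold 37.5 h → overtime 19 h 8 min, regular 37 h 30 min.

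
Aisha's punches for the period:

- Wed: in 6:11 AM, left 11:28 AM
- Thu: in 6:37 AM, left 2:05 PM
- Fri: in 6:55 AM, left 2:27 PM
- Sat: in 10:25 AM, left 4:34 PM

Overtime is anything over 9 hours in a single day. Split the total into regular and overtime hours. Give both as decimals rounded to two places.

Regular 26.43 hours, overtime 0.00 hours

Wed: 6:11 AM–11:28 AM = 5 h 17 min
Thu: 6:37 AM–2:05 PM = 7 h 28 min
Fri: 6:55 AM–2:27 PM = 7 h 32 min
Sat: 10:25 AM–4:34 PM = 6 h 9 min
Wed reg 5 h 17 min / OT 0 h 0 min; Thu reg 7 h 28 min / OT 0 h 0 min; Fri reg 7 h 32 min / OT 0 h 0 min; Sat reg 6 h 9 min / OT 0 h 0 min.
Totals: regular 26 h 26 min, overtime 0 h 0 min.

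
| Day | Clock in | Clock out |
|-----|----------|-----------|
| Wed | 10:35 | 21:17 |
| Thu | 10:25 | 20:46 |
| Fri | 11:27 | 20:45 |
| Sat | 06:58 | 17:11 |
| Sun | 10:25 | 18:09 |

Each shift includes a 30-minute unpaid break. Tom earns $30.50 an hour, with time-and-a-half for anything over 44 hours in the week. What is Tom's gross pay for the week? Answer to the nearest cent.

$1424.35

Wed: 10:35–21:17 = 10 h 42 min; less 30 min break → 10 h 12 min
Thu: 10:25–20:46 = 10 h 21 min; less 30 min break → 9 h 51 min
Fri: 11:27–20:45 = 9 h 18 min; less 30 min break → 8 h 48 min
Sat: 06:58–17:11 = 10 h 13 min; less 30 min break → 9 h 43 min
Sun: 10:25–18:09 = 7 h 44 min; less 30 min break → 7 h 14 min
Total worked: 45 h 48 min = 2748 min.
Regular 44 h 0 min = 2640 min at $30.50/h; overtime 1 h 48 min = 108 min at $45.75/h.
Pay = (2640 × $30.50 + 108 × $45.75) ÷ 60 = $1424.35.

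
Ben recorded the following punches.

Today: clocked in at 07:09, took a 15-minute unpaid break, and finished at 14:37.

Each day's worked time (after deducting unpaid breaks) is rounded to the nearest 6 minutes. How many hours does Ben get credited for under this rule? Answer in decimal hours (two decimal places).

Today: 07:09–14:37 = 7 h 28 min − 15 min = 7 h 13 min → rounds to 7 h 12 min

7.20 hours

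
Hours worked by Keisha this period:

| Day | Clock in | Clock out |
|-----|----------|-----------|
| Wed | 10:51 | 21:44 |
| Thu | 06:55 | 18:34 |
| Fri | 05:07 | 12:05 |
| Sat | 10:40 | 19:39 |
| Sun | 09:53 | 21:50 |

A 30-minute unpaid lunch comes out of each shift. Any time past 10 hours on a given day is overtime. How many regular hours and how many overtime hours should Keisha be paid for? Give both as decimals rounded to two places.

Regular 44.95 hours, overtime 2.98 hours

Wed: 10:51–21:44 = 10 h 53 min; less 30 min break → 10 h 23 min
Thu: 06:55–18:34 = 11 h 39 min; less 30 min break → 11 h 9 min
Fri: 05:07–12:05 = 6 h 58 min; less 30 min break → 6 h 28 min
Sat: 10:40–19:39 = 8 h 59 min; less 30 min break → 8 h 29 min
Sun: 09:53–21:50 = 11 h 57 min; less 30 min break → 11 h 27 min
Wed reg 10 h 0 min / OT 0 h 23 min; Thu reg 10 h 0 min / OT 1 h 9 min; Fri reg 6 h 28 min / OT 0 h 0 min; Sat reg 8 h 29 min / OT 0 h 0 min; Sun reg 10 h 0 min / OT 1 h 27 min.
Totals: regular 44 h 57 min, overtime 2 h 59 min.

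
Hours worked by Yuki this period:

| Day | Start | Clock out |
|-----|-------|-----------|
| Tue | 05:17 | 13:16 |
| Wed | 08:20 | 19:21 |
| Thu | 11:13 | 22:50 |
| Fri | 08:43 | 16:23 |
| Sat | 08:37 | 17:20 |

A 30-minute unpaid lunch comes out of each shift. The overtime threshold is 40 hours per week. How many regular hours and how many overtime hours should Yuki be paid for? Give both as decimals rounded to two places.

Regular 40.00 hours, overtime 4.50 hours

Tue: 05:17–13:16 = 7 h 59 min; less 30 min break → 7 h 29 min
Wed: 08:20–19:21 = 11 h 1 min; less 30 min break → 10 h 31 min
Thu: 11:13–22:50 = 11 h 37 min; less 30 min break → 11 h 7 min
Fri: 08:43–16:23 = 7 h 40 min; less 30 min break → 7 h 10 min
Sat: 08:37–17:20 = 8 h 43 min; less 30 min break → 8 h 13 min
Total worked: 44 h 30 min = 44.50 h.
Threshold 40 h → overtime 4 h 30 min, regular 40 h 0 min.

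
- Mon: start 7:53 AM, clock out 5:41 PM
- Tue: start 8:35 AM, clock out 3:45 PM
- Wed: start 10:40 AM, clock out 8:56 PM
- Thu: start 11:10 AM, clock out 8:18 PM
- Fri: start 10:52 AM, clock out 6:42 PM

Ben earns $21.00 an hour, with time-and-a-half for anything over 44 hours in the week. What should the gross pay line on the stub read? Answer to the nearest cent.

Mon: 7:53 AM–5:41 PM = 9 h 48 min
Tue: 8:35 AM–3:45 PM = 7 h 10 min
Wed: 10:40 AM–8:56 PM = 10 h 16 min
Thu: 11:10 AM–8:18 PM = 9 h 8 min
Fri: 10:52 AM–6:42 PM = 7 h 50 min
Total worked: 44 h 12 min = 2652 min.
Regular 44 h 0 min = 2640 min at $21.00/h; overtime 0 h 12 min = 12 min at $31.50/h.
Pay = (2640 × $21.00 + 12 × $31.50) ÷ 60 = $930.30.

$930.30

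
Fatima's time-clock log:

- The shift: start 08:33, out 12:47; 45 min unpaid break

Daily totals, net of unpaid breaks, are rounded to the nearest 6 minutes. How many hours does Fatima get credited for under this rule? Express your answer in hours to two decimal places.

3.50 hours

The shift: 08:33–12:47 = 4 h 14 min − 45 min = 3 h 29 min → rounds to 3 h 30 min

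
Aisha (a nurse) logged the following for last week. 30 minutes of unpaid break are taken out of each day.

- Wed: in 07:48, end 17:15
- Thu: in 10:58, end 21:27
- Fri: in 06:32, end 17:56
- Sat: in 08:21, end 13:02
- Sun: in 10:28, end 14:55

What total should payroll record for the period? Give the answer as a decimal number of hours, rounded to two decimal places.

37.97 hours

Wed: 07:48–17:15 = 9 h 27 min; less 30 min break → 8 h 57 min
Thu: 10:58–21:27 = 10 h 29 min; less 30 min break → 9 h 59 min
Fri: 06:32–17:56 = 11 h 24 min; less 30 min break → 10 h 54 min
Sat: 08:21–13:02 = 4 h 41 min; less 30 min break → 4 h 11 min
Sun: 10:28–14:55 = 4 h 27 min; less 30 min break → 3 h 57 min
Total: 8 h 57 min + 9 h 59 min + 10 h 54 min + 4 h 11 min + 3 h 57 min = 37 h 58 min.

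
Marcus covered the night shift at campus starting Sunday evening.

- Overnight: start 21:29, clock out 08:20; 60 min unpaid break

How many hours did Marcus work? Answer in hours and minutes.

Overnight: 21:29 → midnight = 2 h 31 min; midnight → 08:20 = 8 h 20 min; span 10 h 51 min; less 60 min break → 9 h 51 min

9 h 51 min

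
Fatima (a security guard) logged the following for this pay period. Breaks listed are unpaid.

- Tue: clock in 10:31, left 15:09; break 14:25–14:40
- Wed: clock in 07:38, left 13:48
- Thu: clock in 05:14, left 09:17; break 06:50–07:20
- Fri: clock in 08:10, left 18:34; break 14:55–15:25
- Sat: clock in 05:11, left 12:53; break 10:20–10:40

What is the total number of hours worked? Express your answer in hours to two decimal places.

31.37 hours

Tue: 10:31–15:09 = 4 h 38 min; less 15 min break → 4 h 23 min
Wed: 07:38–13:48 = 6 h 10 min
Thu: 05:14–09:17 = 4 h 3 min; less 30 min break → 3 h 33 min
Fri: 08:10–18:34 = 10 h 24 min; less 30 min break → 9 h 54 min
Sat: 05:11–12:53 = 7 h 42 min; less 20 min break → 7 h 22 min
Total: 4 h 23 min + 6 h 10 min + 3 h 33 min + 9 h 54 min + 7 h 22 min = 31 h 22 min.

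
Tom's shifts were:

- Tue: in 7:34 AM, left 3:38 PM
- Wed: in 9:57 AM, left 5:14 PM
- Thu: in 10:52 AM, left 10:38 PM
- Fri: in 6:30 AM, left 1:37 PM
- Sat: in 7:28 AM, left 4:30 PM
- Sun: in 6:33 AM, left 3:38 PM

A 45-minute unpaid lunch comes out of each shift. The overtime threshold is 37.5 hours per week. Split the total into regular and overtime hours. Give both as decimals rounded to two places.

Regular 37.50 hours, overtime 10.35 hours

Tue: 7:34 AM–3:38 PM = 8 h 4 min; less 45 min break → 7 h 19 min
Wed: 9:57 AM–5:14 PM = 7 h 17 min; less 45 min break → 6 h 32 min
Thu: 10:52 AM–10:38 PM = 11 h 46 min; less 45 min break → 11 h 1 min
Fri: 6:30 AM–1:37 PM = 7 h 7 min; less 45 min break → 6 h 22 min
Sat: 7:28 AM–4:30 PM = 9 h 2 min; less 45 min break → 8 h 17 min
Sun: 6:33 AM–3:38 PM = 9 h 5 min; less 45 min break → 8 h 20 min
Total worked: 47 h 51 min = 47.85 h.
Threshold 37.5 h → overtime 10 h 21 min, regular 37 h 30 min.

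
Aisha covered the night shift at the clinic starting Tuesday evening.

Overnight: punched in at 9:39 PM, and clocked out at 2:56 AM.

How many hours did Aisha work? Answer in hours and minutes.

Overnight: 9:39 PM → midnight = 2 h 21 min; midnight → 2:56 AM = 2 h 56 min; span 5 h 17 min

5 h 17 min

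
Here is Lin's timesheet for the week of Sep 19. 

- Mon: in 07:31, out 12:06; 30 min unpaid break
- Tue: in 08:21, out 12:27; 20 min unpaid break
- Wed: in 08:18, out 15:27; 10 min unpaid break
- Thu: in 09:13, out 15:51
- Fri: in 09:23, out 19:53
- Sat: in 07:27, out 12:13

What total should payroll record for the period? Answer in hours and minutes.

Mon: 07:31–12:06 = 4 h 35 min; less 30 min break → 4 h 5 min
Tue: 08:21–12:27 = 4 h 6 min; less 20 min break → 3 h 46 min
Wed: 08:18–15:27 = 7 h 9 min; less 10 min break → 6 h 59 min
Thu: 09:13–15:51 = 6 h 38 min
Fri: 09:23–19:53 = 10 h 30 min
Sat: 07:27–12:13 = 4 h 46 min
Total: 4 h 5 min + 3 h 46 min + 6 h 59 min + 6 h 38 min + 10 h 30 min + 4 h 46 min = 36 h 44 min.

36 h 44 min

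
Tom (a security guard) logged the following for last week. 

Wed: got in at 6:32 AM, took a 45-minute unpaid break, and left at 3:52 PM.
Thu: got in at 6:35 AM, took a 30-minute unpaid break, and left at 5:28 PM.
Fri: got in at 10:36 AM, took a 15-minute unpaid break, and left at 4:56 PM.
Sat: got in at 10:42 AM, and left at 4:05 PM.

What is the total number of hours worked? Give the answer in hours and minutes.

Wed: 6:32 AM–3:52 PM = 9 h 20 min; less 45 min break → 8 h 35 min
Thu: 6:35 AM–5:28 PM = 10 h 53 min; less 30 min break → 10 h 23 min
Fri: 10:36 AM–4:56 PM = 6 h 20 min; less 15 min break → 6 h 5 min
Sat: 10:42 AM–4:05 PM = 5 h 23 min
Total: 8 h 35 min + 10 h 23 min + 6 h 5 min + 5 h 23 min = 30 h 26 min.

30 h 26 min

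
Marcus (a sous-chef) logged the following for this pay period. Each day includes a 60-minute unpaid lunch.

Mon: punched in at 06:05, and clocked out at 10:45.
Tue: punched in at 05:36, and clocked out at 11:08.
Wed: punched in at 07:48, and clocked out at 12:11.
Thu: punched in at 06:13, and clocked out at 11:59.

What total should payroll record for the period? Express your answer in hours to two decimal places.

16.35 hours

Mon: 06:05–10:45 = 4 h 40 min; less 60 min break → 3 h 40 min
Tue: 05:36–11:08 = 5 h 32 min; less 60 min break → 4 h 32 min
Wed: 07:48–12:11 = 4 h 23 min; less 60 min break → 3 h 23 min
Thu: 06:13–11:59 = 5 h 46 min; less 60 min break → 4 h 46 min
Total: 3 h 40 min + 4 h 32 min + 3 h 23 min + 4 h 46 min = 16 h 21 min.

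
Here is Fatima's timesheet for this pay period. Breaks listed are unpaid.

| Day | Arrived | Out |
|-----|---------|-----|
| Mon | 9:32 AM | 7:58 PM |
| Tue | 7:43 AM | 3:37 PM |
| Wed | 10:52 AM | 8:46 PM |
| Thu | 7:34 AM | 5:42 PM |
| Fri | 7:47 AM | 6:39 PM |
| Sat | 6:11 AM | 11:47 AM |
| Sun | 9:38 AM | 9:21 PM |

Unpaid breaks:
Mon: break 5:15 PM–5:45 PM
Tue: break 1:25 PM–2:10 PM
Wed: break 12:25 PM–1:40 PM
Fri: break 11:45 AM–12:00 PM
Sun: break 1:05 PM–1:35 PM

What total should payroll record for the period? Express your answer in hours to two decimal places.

63.30 hours

Mon: 9:32 AM–7:58 PM = 10 h 26 min; less 30 min break → 9 h 56 min
Tue: 7:43 AM–3:37 PM = 7 h 54 min; less 45 min break → 7 h 9 min
Wed: 10:52 AM–8:46 PM = 9 h 54 min; less 75 min break → 8 h 39 min
Thu: 7:34 AM–5:42 PM = 10 h 8 min
Fri: 7:47 AM–6:39 PM = 10 h 52 min; less 15 min break → 10 h 37 min
Sat: 6:11 AM–11:47 AM = 5 h 36 min
Sun: 9:38 AM–9:21 PM = 11 h 43 min; less 30 min break → 11 h 13 min
Total: 9 h 56 min + 7 h 9 min + 8 h 39 min + 10 h 8 min + 10 h 37 min + 5 h 36 min + 11 h 13 min = 63 h 18 min.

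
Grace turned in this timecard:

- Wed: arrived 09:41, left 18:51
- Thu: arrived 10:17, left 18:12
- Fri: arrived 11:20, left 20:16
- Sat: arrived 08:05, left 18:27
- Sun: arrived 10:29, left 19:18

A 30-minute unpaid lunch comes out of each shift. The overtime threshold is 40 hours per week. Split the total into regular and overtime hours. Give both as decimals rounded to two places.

Regular 40.00 hours, overtime 2.70 hours

Wed: 09:41–18:51 = 9 h 10 min; less 30 min break → 8 h 40 min
Thu: 10:17–18:12 = 7 h 55 min; less 30 min break → 7 h 25 min
Fri: 11:20–20:16 = 8 h 56 min; less 30 min break → 8 h 26 min
Sat: 08:05–18:27 = 10 h 22 min; less 30 min break → 9 h 52 min
Sun: 10:29–19:18 = 8 h 49 min; less 30 min break → 8 h 19 min
Total worked: 42 h 42 min = 42.70 h.
Threshold 40 h → overtime 2 h 42 min, regular 40 h 0 min.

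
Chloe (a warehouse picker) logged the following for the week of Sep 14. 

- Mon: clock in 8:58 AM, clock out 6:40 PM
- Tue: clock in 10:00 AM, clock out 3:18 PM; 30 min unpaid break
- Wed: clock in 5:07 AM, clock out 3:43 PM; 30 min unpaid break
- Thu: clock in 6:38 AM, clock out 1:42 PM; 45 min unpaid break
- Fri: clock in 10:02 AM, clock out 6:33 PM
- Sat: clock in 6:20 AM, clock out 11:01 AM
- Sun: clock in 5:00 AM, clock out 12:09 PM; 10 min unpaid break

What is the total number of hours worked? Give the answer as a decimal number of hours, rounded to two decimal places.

Mon: 8:58 AM–6:40 PM = 9 h 42 min
Tue: 10:00 AM–3:18 PM = 5 h 18 min; less 30 min break → 4 h 48 min
Wed: 5:07 AM–3:43 PM = 10 h 36 min; less 30 min break → 10 h 6 min
Thu: 6:38 AM–1:42 PM = 7 h 4 min; less 45 min break → 6 h 19 min
Fri: 10:02 AM–6:33 PM = 8 h 31 min
Sat: 6:20 AM–11:01 AM = 4 h 41 min
Sun: 5:00 AM–12:09 PM = 7 h 9 min; less 10 min break → 6 h 59 min
Total: 9 h 42 min + 4 h 48 min + 10 h 6 min + 6 h 19 min + 8 h 31 min + 4 h 41 min + 6 h 59 min = 51 h 6 min.

51.10 hours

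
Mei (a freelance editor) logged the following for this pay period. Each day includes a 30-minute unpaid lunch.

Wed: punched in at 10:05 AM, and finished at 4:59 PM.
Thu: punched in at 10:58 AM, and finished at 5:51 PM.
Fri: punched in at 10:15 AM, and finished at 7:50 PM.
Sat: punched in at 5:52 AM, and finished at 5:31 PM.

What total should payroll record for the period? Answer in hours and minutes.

33 h 1 min

Wed: 10:05 AM–4:59 PM = 6 h 54 min; less 30 min break → 6 h 24 min
Thu: 10:58 AM–5:51 PM = 6 h 53 min; less 30 min break → 6 h 23 min
Fri: 10:15 AM–7:50 PM = 9 h 35 min; less 30 min break → 9 h 5 min
Sat: 5:52 AM–5:31 PM = 11 h 39 min; less 30 min break → 11 h 9 min
Total: 6 h 24 min + 6 h 23 min + 9 h 5 min + 11 h 9 min = 33 h 1 min.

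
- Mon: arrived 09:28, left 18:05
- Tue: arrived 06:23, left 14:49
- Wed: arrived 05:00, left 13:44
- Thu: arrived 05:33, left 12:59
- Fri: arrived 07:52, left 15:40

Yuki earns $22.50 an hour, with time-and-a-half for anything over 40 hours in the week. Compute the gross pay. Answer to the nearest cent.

$934.31

Mon: 09:28–18:05 = 8 h 37 min
Tue: 06:23–14:49 = 8 h 26 min
Wed: 05:00–13:44 = 8 h 44 min
Thu: 05:33–12:59 = 7 h 26 min
Fri: 07:52–15:40 = 7 h 48 min
Total worked: 41 h 1 min = 2461 min.
Regular 40 h 0 min = 2400 min at $22.50/h; overtime 1 h 1 min = 61 min at $33.75/h.
Pay = (2400 × $22.50 + 61 × $33.75) ÷ 60 = $934.31.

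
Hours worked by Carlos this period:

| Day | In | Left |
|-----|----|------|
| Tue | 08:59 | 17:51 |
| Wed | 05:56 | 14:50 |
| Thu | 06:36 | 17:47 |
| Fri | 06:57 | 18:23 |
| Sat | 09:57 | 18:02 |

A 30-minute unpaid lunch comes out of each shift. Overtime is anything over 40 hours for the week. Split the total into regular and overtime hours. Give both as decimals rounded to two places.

Tue: 08:59–17:51 = 8 h 52 min; less 30 min break → 8 h 22 min
Wed: 05:56–14:50 = 8 h 54 min; less 30 min break → 8 h 24 min
Thu: 06:36–17:47 = 11 h 11 min; less 30 min break → 10 h 41 min
Fri: 06:57–18:23 = 11 h 26 min; less 30 min break → 10 h 56 min
Sat: 09:57–18:02 = 8 h 5 min; less 30 min break → 7 h 35 min
Total worked: 45 h 58 min = 45.97 h.
Threshold 40 h → overtime 5 h 58 min, regular 40 h 0 min.

Regular 40.00 hours, overtime 5.97 hours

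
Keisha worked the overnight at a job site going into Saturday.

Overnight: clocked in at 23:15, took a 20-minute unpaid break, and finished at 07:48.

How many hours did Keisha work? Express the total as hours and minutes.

8 h 13 min

Overnight: 23:15 → midnight = 0 h 45 min; midnight → 07:48 = 7 h 48 min; span 8 h 33 min; less 20 min break → 8 h 13 min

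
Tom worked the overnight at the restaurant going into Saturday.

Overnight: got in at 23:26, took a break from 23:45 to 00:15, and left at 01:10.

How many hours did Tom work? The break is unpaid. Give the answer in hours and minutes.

1 h 14 min

Overnight: 23:26 → midnight = 0 h 34 min; midnight → 01:10 = 1 h 10 min; span 1 h 44 min; less 30 min break → 1 h 14 min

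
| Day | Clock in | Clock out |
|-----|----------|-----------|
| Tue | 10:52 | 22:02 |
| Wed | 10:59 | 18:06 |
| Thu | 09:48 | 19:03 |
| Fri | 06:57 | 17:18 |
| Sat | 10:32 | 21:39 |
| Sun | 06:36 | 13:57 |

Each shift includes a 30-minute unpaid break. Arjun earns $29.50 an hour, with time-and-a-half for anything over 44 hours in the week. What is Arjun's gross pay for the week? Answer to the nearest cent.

$1711.74

Tue: 10:52–22:02 = 11 h 10 min; less 30 min break → 10 h 40 min
Wed: 10:59–18:06 = 7 h 7 min; less 30 min break → 6 h 37 min
Thu: 09:48–19:03 = 9 h 15 min; less 30 min break → 8 h 45 min
Fri: 06:57–17:18 = 10 h 21 min; less 30 min break → 9 h 51 min
Sat: 10:32–21:39 = 11 h 7 min; less 30 min break → 10 h 37 min
Sun: 06:36–13:57 = 7 h 21 min; less 30 min break → 6 h 51 min
Total worked: 53 h 21 min = 3201 min.
Regular 44 h 0 min = 2640 min at $29.50/h; overtime 9 h 21 min = 561 min at $44.25/h.
Pay = (2640 × $29.50 + 561 × $44.25) ÷ 60 = $1711.74.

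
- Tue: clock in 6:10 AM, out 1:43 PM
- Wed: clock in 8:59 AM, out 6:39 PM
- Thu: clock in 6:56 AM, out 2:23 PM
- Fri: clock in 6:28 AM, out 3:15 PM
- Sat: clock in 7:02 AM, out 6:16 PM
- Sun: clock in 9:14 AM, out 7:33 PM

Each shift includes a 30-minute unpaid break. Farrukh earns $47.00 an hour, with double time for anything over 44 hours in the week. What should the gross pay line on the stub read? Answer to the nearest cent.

$2820.00

Tue: 6:10 AM–1:43 PM = 7 h 33 min; less 30 min break → 7 h 3 min
Wed: 8:59 AM–6:39 PM = 9 h 40 min; less 30 min break → 9 h 10 min
Thu: 6:56 AM–2:23 PM = 7 h 27 min; less 30 min break → 6 h 57 min
Fri: 6:28 AM–3:15 PM = 8 h 47 min; less 30 min break → 8 h 17 min
Sat: 7:02 AM–6:16 PM = 11 h 14 min; less 30 min break → 10 h 44 min
Sun: 9:14 AM–7:33 PM = 10 h 19 min; less 30 min break → 9 h 49 min
Total worked: 52 h 0 min = 3120 min.
Regular 44 h 0 min = 2640 min at $47.00/h; overtime 8 h 0 min = 480 min at $94.00/h.
Pay = (2640 × $47.00 + 480 × $94.00) ÷ 60 = $2820.00.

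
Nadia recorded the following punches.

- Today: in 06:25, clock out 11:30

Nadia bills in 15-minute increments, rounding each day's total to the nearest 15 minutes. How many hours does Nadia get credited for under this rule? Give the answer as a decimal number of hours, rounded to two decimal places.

Today: 06:25–11:30 = 5 h 5 min → rounds to 5 h 0 min

5.00 hours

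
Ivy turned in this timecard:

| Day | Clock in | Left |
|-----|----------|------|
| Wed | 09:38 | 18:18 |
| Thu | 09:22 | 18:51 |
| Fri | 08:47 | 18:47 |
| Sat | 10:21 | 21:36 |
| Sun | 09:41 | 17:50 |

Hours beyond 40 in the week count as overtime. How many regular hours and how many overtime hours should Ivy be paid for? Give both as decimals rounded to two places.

Regular 40.00 hours, overtime 7.55 hours

Wed: 09:38–18:18 = 8 h 40 min
Thu: 09:22–18:51 = 9 h 29 min
Fri: 08:47–18:47 = 10 h 0 min
Sat: 10:21–21:36 = 11 h 15 min
Sun: 09:41–17:50 = 8 h 9 min
Total worked: 47 h 33 min = 47.55 h.
Threshold 40 h → overtime 7 h 33 min, regular 40 h 0 min.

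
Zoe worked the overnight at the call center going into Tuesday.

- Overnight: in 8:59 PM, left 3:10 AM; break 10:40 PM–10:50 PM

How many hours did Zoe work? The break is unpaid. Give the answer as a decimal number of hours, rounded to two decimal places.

6.02 hours

Overnight: 8:59 PM → midnight = 3 h 1 min; midnight → 3:10 AM = 3 h 10 min; span 6 h 11 min; less 10 min break → 6 h 1 min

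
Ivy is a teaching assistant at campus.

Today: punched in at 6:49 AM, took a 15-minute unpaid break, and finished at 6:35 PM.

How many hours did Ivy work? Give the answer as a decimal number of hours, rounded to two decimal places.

11.52 hours

Today: 6:49 AM–6:35 PM = 11 h 46 min; less 15 min break → 11 h 31 min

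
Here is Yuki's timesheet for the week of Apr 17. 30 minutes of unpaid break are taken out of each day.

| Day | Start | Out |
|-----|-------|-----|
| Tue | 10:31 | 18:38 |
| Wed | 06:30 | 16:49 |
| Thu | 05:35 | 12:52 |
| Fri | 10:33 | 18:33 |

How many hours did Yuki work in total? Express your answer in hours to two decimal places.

Tue: 10:31–18:38 = 8 h 7 min; less 30 min break → 7 h 37 min
Wed: 06:30–16:49 = 10 h 19 min; less 30 min break → 9 h 49 min
Thu: 05:35–12:52 = 7 h 17 min; less 30 min break → 6 h 47 min
Fri: 10:33–18:33 = 8 h 0 min; less 30 min break → 7 h 30 min
Total: 7 h 37 min + 9 h 49 min + 6 h 47 min + 7 h 30 min = 31 h 43 min.

31.72 hours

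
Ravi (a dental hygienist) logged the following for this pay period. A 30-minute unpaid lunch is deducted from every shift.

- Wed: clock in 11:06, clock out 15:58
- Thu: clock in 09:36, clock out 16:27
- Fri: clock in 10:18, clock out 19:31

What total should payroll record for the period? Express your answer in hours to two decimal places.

Wed: 11:06–15:58 = 4 h 52 min; less 30 min break → 4 h 22 min
Thu: 09:36–16:27 = 6 h 51 min; less 30 min break → 6 h 21 min
Fri: 10:18–19:31 = 9 h 13 min; less 30 min break → 8 h 43 min
Total: 4 h 22 min + 6 h 21 min + 8 h 43 min = 19 h 26 min.

19.43 hours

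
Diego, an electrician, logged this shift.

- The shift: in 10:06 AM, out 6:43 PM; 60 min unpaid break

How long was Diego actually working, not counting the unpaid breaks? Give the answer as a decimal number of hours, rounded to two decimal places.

The shift: 10:06 AM–6:43 PM = 8 h 37 min; less 60 min break → 7 h 37 min

7.62 hours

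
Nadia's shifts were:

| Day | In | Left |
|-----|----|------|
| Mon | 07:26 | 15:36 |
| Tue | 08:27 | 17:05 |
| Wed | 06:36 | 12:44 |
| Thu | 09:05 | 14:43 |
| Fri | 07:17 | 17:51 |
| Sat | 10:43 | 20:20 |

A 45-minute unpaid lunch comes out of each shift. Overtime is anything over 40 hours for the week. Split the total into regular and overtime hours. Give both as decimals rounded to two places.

Mon: 07:26–15:36 = 8 h 10 min; less 45 min break → 7 h 25 min
Tue: 08:27–17:05 = 8 h 38 min; less 45 min break → 7 h 53 min
Wed: 06:36–12:44 = 6 h 8 min; less 45 min break → 5 h 23 min
Thu: 09:05–14:43 = 5 h 38 min; less 45 min break → 4 h 53 min
Fri: 07:17–17:51 = 10 h 34 min; less 45 min break → 9 h 49 min
Sat: 10:43–20:20 = 9 h 37 min; less 45 min break → 8 h 52 min
Total worked: 44 h 15 min = 44.25 h.
Threshold 40 h → overtime 4 h 15 min, regular 40 h 0 min.

Regular 40.00 hours, overtime 4.25 hours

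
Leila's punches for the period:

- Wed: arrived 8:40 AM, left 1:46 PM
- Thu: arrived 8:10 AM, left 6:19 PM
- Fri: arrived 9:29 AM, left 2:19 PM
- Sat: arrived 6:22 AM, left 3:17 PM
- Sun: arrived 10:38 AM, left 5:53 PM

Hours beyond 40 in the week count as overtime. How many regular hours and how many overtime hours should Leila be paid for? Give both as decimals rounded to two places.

Wed: 8:40 AM–1:46 PM = 5 h 6 min
Thu: 8:10 AM–6:19 PM = 10 h 9 min
Fri: 9:29 AM–2:19 PM = 4 h 50 min
Sat: 6:22 AM–3:17 PM = 8 h 55 min
Sun: 10:38 AM–5:53 PM = 7 h 15 min
Total worked: 36 h 15 min = 36.25 h.
Threshold 40 h → overtime 0 h 0 min, regular 36 h 15 min.

Regular 36.25 hours, overtime 0.00 hours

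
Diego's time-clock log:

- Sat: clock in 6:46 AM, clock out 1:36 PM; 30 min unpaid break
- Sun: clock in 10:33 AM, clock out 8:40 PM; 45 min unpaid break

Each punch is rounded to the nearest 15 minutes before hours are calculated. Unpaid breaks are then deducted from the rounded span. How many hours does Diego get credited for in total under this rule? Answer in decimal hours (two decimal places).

Sat: in 6:46 AM→6:45 AM, out 1:36 PM→1:30 PM; 6 h 45 min − 30 min = 6 h 15 min
Sun: in 10:33 AM→10:30 AM, out 8:40 PM→8:45 PM; 10 h 15 min − 45 min = 9 h 30 min
Total credited: 15 h 45 min.

15.75 hours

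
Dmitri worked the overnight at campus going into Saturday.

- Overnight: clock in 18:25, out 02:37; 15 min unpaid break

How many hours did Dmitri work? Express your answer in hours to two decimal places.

Overnight: 18:25 → midnight = 5 h 35 min; midnight → 02:37 = 2 h 37 min; span 8 h 12 min; less 15 min break → 7 h 57 min

7.95 hours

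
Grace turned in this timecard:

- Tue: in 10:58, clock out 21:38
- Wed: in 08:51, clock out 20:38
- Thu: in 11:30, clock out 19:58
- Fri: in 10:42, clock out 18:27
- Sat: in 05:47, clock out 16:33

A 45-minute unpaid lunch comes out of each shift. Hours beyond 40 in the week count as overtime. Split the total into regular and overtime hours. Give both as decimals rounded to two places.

Tue: 10:58–21:38 = 10 h 40 min; less 45 min break → 9 h 55 min
Wed: 08:51–20:38 = 11 h 47 min; less 45 min break → 11 h 2 min
Thu: 11:30–19:58 = 8 h 28 min; less 45 min break → 7 h 43 min
Fri: 10:42–18:27 = 7 h 45 min; less 45 min break → 7 h 0 min
Sat: 05:47–16:33 = 10 h 46 min; less 45 min break → 10 h 1 min
Total worked: 45 h 41 min = 45.68 h.
Threshold 40 h → overtime 5 h 41 min, regular 40 h 0 min.

Regular 40.00 hours, overtime 5.68 hours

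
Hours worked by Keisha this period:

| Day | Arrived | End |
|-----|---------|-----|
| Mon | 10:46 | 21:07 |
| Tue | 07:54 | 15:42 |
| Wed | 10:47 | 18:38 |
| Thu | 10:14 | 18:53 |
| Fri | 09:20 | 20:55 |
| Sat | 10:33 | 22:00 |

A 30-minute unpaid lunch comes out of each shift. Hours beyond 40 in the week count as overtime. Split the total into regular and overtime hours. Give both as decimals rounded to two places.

Mon: 10:46–21:07 = 10 h 21 min; less 30 min break → 9 h 51 min
Tue: 07:54–15:42 = 7 h 48 min; less 30 min break → 7 h 18 min
Wed: 10:47–18:38 = 7 h 51 min; less 30 min break → 7 h 21 min
Thu: 10:14–18:53 = 8 h 39 min; less 30 min break → 8 h 9 min
Fri: 09:20–20:55 = 11 h 35 min; less 30 min break → 11 h 5 min
Sat: 10:33–22:00 = 11 h 27 min; less 30 min break → 10 h 57 min
Total worked: 54 h 41 min = 54.68 h.
Threshold 40 h → overtime 14 h 41 min, regular 40 h 0 min.

Regular 40.00 hours, overtime 14.68 hours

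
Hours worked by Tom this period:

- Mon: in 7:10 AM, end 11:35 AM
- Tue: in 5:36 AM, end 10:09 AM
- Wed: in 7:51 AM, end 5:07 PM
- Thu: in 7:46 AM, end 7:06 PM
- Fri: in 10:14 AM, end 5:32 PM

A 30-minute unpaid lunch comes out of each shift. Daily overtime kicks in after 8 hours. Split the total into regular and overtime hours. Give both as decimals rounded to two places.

Regular 30.77 hours, overtime 3.60 hours

Mon: 7:10 AM–11:35 AM = 4 h 25 min; less 30 min break → 3 h 55 min
Tue: 5:36 AM–10:09 AM = 4 h 33 min; less 30 min break → 4 h 3 min
Wed: 7:51 AM–5:07 PM = 9 h 16 min; less 30 min break → 8 h 46 min
Thu: 7:46 AM–7:06 PM = 11 h 20 min; less 30 min break → 10 h 50 min
Fri: 10:14 AM–5:32 PM = 7 h 18 min; less 30 min break → 6 h 48 min
Mon reg 3 h 55 min / OT 0 h 0 min; Tue reg 4 h 3 min / OT 0 h 0 min; Wed reg 8 h 0 min / OT 0 h 46 min; Thu reg 8 h 0 min / OT 2 h 50 min; Fri reg 6 h 48 min / OT 0 h 0 min.
Totals: regular 30 h 46 min, overtime 3 h 36 min.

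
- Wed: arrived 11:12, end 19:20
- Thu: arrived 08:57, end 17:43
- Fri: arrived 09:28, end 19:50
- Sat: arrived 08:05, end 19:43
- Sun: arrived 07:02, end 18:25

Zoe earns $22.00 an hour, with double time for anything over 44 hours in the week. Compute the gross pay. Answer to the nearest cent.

$1244.47

Wed: 11:12–19:20 = 8 h 8 min
Thu: 08:57–17:43 = 8 h 46 min
Fri: 09:28–19:50 = 10 h 22 min
Sat: 08:05–19:43 = 11 h 38 min
Sun: 07:02–18:25 = 11 h 23 min
Total worked: 50 h 17 min = 3017 min.
Regular 44 h 0 min = 2640 min at $22.00/h; overtime 6 h 17 min = 377 min at $44.00/h.
Pay = (2640 × $22.00 + 377 × $44.00) ÷ 60 = $1244.47.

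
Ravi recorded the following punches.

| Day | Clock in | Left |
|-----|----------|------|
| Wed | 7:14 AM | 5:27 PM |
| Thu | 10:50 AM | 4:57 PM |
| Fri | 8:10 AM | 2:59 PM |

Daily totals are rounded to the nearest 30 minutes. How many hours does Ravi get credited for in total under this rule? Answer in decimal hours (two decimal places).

Wed: 7:14 AM–5:27 PM = 10 h 13 min → rounds to 10 h 0 min
Thu: 10:50 AM–4:57 PM = 6 h 7 min → rounds to 6 h 0 min
Fri: 8:10 AM–2:59 PM = 6 h 49 min → rounds to 7 h 0 min
Total credited: 23 h 0 min.

23.00 hours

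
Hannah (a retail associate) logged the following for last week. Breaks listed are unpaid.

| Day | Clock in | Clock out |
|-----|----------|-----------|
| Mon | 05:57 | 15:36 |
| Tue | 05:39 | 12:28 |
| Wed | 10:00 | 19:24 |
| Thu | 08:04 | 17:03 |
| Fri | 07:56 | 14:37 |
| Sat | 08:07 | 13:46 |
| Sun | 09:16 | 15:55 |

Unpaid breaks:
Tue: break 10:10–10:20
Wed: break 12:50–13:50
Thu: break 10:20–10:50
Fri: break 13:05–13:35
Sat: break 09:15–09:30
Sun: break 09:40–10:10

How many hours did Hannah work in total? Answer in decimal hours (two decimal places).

Mon: 05:57–15:36 = 9 h 39 min
Tue: 05:39–12:28 = 6 h 49 min; less 10 min break → 6 h 39 min
Wed: 10:00–19:24 = 9 h 24 min; less 60 min break → 8 h 24 min
Thu: 08:04–17:03 = 8 h 59 min; less 30 min break → 8 h 29 min
Fri: 07:56–14:37 = 6 h 41 min; less 30 min break → 6 h 11 min
Sat: 08:07–13:46 = 5 h 39 min; less 15 min break → 5 h 24 min
Sun: 09:16–15:55 = 6 h 39 min; less 30 min break → 6 h 9 min
Total: 9 h 39 min + 6 h 39 min + 8 h 24 min + 8 h 29 min + 6 h 11 min + 5 h 24 min + 6 h 9 min = 50 h 55 min.

50.92 hours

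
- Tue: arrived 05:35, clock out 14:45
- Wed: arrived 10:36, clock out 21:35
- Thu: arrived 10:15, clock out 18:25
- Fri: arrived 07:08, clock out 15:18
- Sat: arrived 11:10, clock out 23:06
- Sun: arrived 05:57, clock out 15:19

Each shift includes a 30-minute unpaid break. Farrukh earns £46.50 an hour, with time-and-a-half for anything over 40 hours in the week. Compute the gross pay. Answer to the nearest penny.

£2891.14

Tue: 05:35–14:45 = 9 h 10 min; less 30 min break → 8 h 40 min
Wed: 10:36–21:35 = 10 h 59 min; less 30 min break → 10 h 29 min
Thu: 10:15–18:25 = 8 h 10 min; less 30 min break → 7 h 40 min
Fri: 07:08–15:18 = 8 h 10 min; less 30 min break → 7 h 40 min
Sat: 11:10–23:06 = 11 h 56 min; less 30 min break → 11 h 26 min
Sun: 05:57–15:19 = 9 h 22 min; less 30 min break → 8 h 52 min
Total worked: 54 h 47 min = 3287 min.
Regular 40 h 0 min = 2400 min at £46.50/h; overtime 14 h 47 min = 887 min at £69.75/h.
Pay = (2400 × £46.50 + 887 × £69.75) ÷ 60 = £2891.14.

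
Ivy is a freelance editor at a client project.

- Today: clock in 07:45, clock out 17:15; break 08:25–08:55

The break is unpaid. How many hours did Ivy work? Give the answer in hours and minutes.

Today: 07:45–17:15 = 9 h 30 min; less 30 min break → 9 h 0 min

9 h 0 min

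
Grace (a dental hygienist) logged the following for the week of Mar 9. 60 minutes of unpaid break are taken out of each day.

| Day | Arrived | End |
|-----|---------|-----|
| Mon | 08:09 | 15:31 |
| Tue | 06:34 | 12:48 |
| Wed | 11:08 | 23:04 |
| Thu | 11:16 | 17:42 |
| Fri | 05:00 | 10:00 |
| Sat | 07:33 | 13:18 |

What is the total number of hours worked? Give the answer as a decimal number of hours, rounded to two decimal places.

Mon: 08:09–15:31 = 7 h 22 min; less 60 min break → 6 h 22 min
Tue: 06:34–12:48 = 6 h 14 min; less 60 min break → 5 h 14 min
Wed: 11:08–23:04 = 11 h 56 min; less 60 min break → 10 h 56 min
Thu: 11:16–17:42 = 6 h 26 min; less 60 min break → 5 h 26 min
Fri: 05:00–10:00 = 5 h 0 min; less 60 min break → 4 h 0 min
Sat: 07:33–13:18 = 5 h 45 min; less 60 min break → 4 h 45 min
Total: 6 h 22 min + 5 h 14 min + 10 h 56 min + 5 h 26 min + 4 h 0 min + 4 h 45 min = 36 h 43 min.

36.72 hours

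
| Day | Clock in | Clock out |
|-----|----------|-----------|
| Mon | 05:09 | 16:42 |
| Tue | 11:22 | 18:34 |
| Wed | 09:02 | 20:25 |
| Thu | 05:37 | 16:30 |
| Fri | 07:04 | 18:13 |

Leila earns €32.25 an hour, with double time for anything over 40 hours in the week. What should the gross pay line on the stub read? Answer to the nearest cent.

€2074.75

Mon: 05:09–16:42 = 11 h 33 min
Tue: 11:22–18:34 = 7 h 12 min
Wed: 09:02–20:25 = 11 h 23 min
Thu: 05:37–16:30 = 10 h 53 min
Fri: 07:04–18:13 = 11 h 9 min
Total worked: 52 h 10 min = 3130 min.
Regular 40 h 0 min = 2400 min at €32.25/h; overtime 12 h 10 min = 730 min at €64.50/h.
Pay = (2400 × €32.25 + 730 × €64.50) ÷ 60 = €2074.75.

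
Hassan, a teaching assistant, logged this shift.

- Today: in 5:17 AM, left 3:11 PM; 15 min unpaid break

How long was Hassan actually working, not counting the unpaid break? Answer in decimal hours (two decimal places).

Today: 5:17 AM–3:11 PM = 9 h 54 min; less 15 min break → 9 h 39 min

9.65 hours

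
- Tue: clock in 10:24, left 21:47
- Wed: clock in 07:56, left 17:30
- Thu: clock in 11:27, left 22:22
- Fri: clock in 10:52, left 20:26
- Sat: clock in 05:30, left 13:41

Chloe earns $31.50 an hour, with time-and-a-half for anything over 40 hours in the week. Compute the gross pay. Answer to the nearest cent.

Tue: 10:24–21:47 = 11 h 23 min
Wed: 07:56–17:30 = 9 h 34 min
Thu: 11:27–22:22 = 10 h 55 min
Fri: 10:52–20:26 = 9 h 34 min
Sat: 05:30–13:41 = 8 h 11 min
Total worked: 49 h 37 min = 2977 min.
Regular 40 h 0 min = 2400 min at $31.50/h; overtime 9 h 37 min = 577 min at $47.25/h.
Pay = (2400 × $31.50 + 577 × $47.25) ÷ 60 = $1714.39.

$1714.39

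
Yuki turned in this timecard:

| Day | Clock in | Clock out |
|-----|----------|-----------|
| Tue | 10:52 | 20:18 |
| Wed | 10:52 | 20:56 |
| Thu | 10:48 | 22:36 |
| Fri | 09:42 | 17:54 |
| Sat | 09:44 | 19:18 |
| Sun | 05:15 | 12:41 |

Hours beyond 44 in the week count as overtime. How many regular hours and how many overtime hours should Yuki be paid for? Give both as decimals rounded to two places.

Tue: 10:52–20:18 = 9 h 26 min
Wed: 10:52–20:56 = 10 h 4 min
Thu: 10:48–22:36 = 11 h 48 min
Fri: 09:42–17:54 = 8 h 12 min
Sat: 09:44–19:18 = 9 h 34 min
Sun: 05:15–12:41 = 7 h 26 min
Total worked: 56 h 30 min = 56.50 h.
Threshold 44 h → overtime 12 h 30 min, regular 44 h 0 min.

Regular 44.00 hours, overtime 12.50 hours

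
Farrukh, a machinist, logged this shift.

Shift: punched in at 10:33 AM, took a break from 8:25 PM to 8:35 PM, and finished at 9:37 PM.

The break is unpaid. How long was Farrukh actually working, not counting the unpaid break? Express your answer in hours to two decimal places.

10.90 hours

Shift: 10:33 AM–9:37 PM = 11 h 4 min; less 10 min break → 10 h 54 min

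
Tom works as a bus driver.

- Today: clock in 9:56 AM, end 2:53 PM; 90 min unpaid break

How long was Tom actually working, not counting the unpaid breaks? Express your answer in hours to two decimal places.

Today: 9:56 AM–2:53 PM = 4 h 57 min; less 90 min break → 3 h 27 min

3.45 hours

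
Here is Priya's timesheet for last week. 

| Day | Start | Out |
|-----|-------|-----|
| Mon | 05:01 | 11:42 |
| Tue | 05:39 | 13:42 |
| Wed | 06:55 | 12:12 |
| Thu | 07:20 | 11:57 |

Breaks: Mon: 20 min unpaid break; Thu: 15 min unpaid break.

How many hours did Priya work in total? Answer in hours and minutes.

Mon: 05:01–11:42 = 6 h 41 min; less 20 min break → 6 h 21 min
Tue: 05:39–13:42 = 8 h 3 min
Wed: 06:55–12:12 = 5 h 17 min
Thu: 07:20–11:57 = 4 h 37 min; less 15 min break → 4 h 22 min
Total: 6 h 21 min + 8 h 3 min + 5 h 17 min + 4 h 22 min = 24 h 3 min.

24 h 3 min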